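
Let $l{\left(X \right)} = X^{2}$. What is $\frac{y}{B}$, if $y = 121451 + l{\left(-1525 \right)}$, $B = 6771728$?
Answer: $\frac{611769}{1692932} \approx 0.36137$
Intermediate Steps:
$y = 2447076$ ($y = 121451 + \left(-1525\right)^{2} = 121451 + 2325625 = 2447076$)
$\frac{y}{B} = \frac{2447076}{6771728} = 2447076 \cdot \frac{1}{6771728} = \frac{611769}{1692932}$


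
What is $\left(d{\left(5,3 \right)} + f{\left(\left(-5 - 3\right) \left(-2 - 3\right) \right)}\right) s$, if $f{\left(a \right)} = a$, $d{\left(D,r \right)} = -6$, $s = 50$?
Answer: $1700$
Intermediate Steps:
$\left(d{\left(5,3 \right)} + f{\left(\left(-5 - 3\right) \left(-2 - 3\right) \right)}\right) s = \left(-6 + \left(-5 - 3\right) \left(-2 - 3\right)\right) 50 = \left(-6 - -40\right) 50 = \left(-6 + 40\right) 50 = 34 \cdot 50 = 1700$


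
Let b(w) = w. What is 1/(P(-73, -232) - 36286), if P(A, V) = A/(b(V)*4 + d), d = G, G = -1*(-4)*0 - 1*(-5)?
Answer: -923/33491905 ≈ -2.7559e-5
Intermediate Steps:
G = 5 (G = 4*0 + 5 = 0 + 5 = 5)
d = 5
P(A, V) = A/(5 + 4*V) (P(A, V) = A/(V*4 + 5) = A/(4*V + 5) = A/(5 + 4*V))
1/(P(-73, -232) - 36286) = 1/(-73/(5 + 4*(-232)) - 36286) = 1/(-73/(5 - 928) - 36286) = 1/(-73/(-923) - 36286) = 1/(-73*(-1/923) - 36286) = 1/(73/923 - 36286) = 1/(-33491905/923) = -923/33491905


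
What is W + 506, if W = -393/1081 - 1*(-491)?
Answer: 1077364/1081 ≈ 996.64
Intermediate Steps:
W = 530378/1081 (W = -393*1/1081 + 491 = -393/1081 + 491 = 530378/1081 ≈ 490.64)
W + 506 = 530378/1081 + 506 = 1077364/1081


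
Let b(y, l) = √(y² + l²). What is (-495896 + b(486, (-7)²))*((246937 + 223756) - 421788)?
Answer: -24251793880 + 48905*√238597 ≈ -2.4228e+10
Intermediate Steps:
b(y, l) = √(l² + y²)
(-495896 + b(486, (-7)²))*((246937 + 223756) - 421788) = (-495896 + √(((-7)²)² + 486²))*((246937 + 223756) - 421788) = (-495896 + √(49² + 236196))*(470693 - 421788) = (-495896 + √(2401 + 236196))*48905 = (-495896 + √238597)*48905 = -24251793880 + 48905*√238597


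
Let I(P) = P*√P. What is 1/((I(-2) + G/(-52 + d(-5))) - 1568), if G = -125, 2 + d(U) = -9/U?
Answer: -106650603/166973301097 + 136242*I*√2/166973301097 ≈ -0.00063873 + 1.1539e-6*I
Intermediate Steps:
d(U) = -2 - 9/U
I(P) = P^(3/2)
1/((I(-2) + G/(-52 + d(-5))) - 1568) = 1/(((-2)^(3/2) - 125/(-52 + (-2 - 9/(-5)))) - 1568) = 1/((-2*I*√2 - 125/(-52 + (-2 - 9*(-⅕)))) - 1568) = 1/((-2*I*√2 - 125/(-52 + (-2 + 9/5))) - 1568) = 1/((-2*I*√2 - 125/(-52 - ⅕)) - 1568) = 1/((-2*I*√2 - 125/(-261/5)) - 1568) = 1/((-2*I*√2 - 5/261*(-125)) - 1568) = 1/((-2*I*√2 + 625/261) - 1568) = 1/((625/261 - 2*I*√2) - 1568) = 1/(-408623/261 - 2*I*√2)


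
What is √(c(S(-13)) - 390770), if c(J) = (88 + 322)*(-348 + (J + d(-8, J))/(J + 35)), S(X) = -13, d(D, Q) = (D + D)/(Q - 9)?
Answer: 5*I*√2583005/11 ≈ 730.53*I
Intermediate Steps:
d(D, Q) = 2*D/(-9 + Q) (d(D, Q) = (2*D)/(-9 + Q) = 2*D/(-9 + Q))
c(J) = -142680 + 410*(J - 16/(-9 + J))/(35 + J) (c(J) = (88 + 322)*(-348 + (J + 2*(-8)/(-9 + J))/(J + 35)) = 410*(-348 + (J - 16/(-9 + J))/(35 + J)) = -142680 + 410*(J - 16/(-9 + J))/(35 + J))
√(c(S(-13)) - 390770) = √(410*(109604 - 9057*(-13) - 347*(-13)²)/(-315 + (-13)² + 26*(-13)) - 390770) = √(410*(109604 + 117741 - 347*169)/(-315 + 169 - 338) - 390770) = √(410*(109604 + 117741 - 58643)/(-484) - 390770) = √(410*(-1/484)*168702 - 390770) = √(-17291955/121 - 390770) = √(-64575125/121) = 5*I*√2583005/11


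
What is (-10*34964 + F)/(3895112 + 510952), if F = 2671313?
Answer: 773891/1468688 ≈ 0.52693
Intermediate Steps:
(-10*34964 + F)/(3895112 + 510952) = (-10*34964 + 2671313)/(3895112 + 510952) = (-349640 + 2671313)/4406064 = 2321673*(1/4406064) = 773891/1468688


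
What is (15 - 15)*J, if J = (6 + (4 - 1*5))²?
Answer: 0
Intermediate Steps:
J = 25 (J = (6 + (4 - 5))² = (6 - 1)² = 5² = 25)
(15 - 15)*J = (15 - 15)*25 = 0*25 = 0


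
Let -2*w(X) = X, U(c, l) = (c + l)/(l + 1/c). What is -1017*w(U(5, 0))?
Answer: 25425/2 ≈ 12713.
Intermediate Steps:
U(c, l) = (c + l)/(l + 1/c)
w(X) = -X/2
-1017*w(U(5, 0)) = -(-1017)*5*(5 + 0)/(1 + 5*0)/2 = -(-1017)*5*5/(1 + 0)/2 = -(-1017)*5*5/1/2 = -(-1017)*5*1*5/2 = -(-1017)*25/2 = -1017*(-25/2) = 25425/2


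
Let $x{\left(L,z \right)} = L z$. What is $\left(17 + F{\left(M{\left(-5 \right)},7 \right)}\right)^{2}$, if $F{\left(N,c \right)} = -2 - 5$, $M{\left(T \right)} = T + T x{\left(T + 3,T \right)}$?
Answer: $100$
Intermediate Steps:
$M{\left(T \right)} = T + T^{2} \left(3 + T\right)$ ($M{\left(T \right)} = T + T \left(T + 3\right) T = T + T \left(3 + T\right) T = T + T T \left(3 + T\right) = T + T^{2} \left(3 + T\right)$)
$F{\left(N,c \right)} = -7$ ($F{\left(N,c \right)} = -2 - 5 = -7$)
$\left(17 + F{\left(M{\left(-5 \right)},7 \right)}\right)^{2} = \left(17 - 7\right)^{2} = 10^{2} = 100$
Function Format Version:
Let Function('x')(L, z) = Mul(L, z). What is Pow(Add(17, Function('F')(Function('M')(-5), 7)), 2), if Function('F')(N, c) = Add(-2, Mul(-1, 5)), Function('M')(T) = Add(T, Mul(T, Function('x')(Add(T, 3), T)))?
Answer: 100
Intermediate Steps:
Function('M')(T) = Add(T, Mul(Pow(T, 2), Add(3, T))) (Function('M')(T) = Add(T, Mul(T, Mul(Add(T, 3), T))) = Add(T, Mul(T, Mul(Add(3, T), T))) = Add(T, Mul(T, Mul(T, Add(3, T)))) = Add(T, Mul(Pow(T, 2), Add(3, T))))
Function('F')(N, c) = -7 (Function('F')(N, c) = Add(-2, -5) = -7)
Pow(Add(17, Function('F')(Function('M')(-5), 7)), 2) = Pow(Add(17, -7), 2) = Pow(10, 2) = 100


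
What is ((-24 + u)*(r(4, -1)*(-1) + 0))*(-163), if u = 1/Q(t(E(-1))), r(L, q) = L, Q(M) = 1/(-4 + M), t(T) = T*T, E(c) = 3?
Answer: -12388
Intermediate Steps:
t(T) = T²
u = 5 (u = 1/(1/(-4 + 3²)) = 1/(1/(-4 + 9)) = 1/(1/5) = 1/(⅕) = 5)
((-24 + u)*(r(4, -1)*(-1) + 0))*(-163) = ((-24 + 5)*(4*(-1) + 0))*(-163) = -19*(-4 + 0)*(-163) = -19*(-4)*(-163) = 76*(-163) = -12388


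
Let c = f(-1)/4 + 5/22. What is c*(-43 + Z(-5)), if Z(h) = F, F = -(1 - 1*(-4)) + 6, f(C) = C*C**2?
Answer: 21/22 ≈ 0.95455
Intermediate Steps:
f(C) = C**3
F = 1 (F = -(1 + 4) + 6 = -1*5 + 6 = -5 + 6 = 1)
Z(h) = 1
c = -1/44 (c = (-1)**3/4 + 5/22 = -1*1/4 + 5*(1/22) = -1/4 + 5/22 = -1/44 ≈ -0.022727)
c*(-43 + Z(-5)) = -(-43 + 1)/44 = -1/44*(-42) = 21/22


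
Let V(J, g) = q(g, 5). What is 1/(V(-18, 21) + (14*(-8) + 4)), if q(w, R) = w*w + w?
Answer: 1/354 ≈ 0.0028249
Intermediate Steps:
q(w, R) = w + w² (q(w, R) = w² + w = w + w²)
V(J, g) = g*(1 + g)
1/(V(-18, 21) + (14*(-8) + 4)) = 1/(21*(1 + 21) + (14*(-8) + 4)) = 1/(21*22 + (-112 + 4)) = 1/(462 - 108) = 1/354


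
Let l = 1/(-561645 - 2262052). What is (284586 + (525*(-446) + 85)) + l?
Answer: 142655996136/2823697 ≈ 50521.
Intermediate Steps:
l = -1/2823697 (l = 1/(-2823697) = -1/2823697 ≈ -3.5415e-7)
(284586 + (525*(-446) + 85)) + l = (284586 + (525*(-446) + 85)) - 1/2823697 = (284586 + (-234150 + 85)) - 1/2823697 = (284586 - 234065) - 1/2823697 = 50521 - 1/2823697 = 142655996136/2823697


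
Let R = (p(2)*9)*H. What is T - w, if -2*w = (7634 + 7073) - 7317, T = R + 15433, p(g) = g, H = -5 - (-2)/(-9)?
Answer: 19034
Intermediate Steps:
H = -47/9 (H = -5 - (-2)*(-1)/9 = -5 - 1*2/9 = -5 - 2/9 = -47/9 ≈ -5.2222)
R = -94 (R = (2*9)*(-47/9) = 18*(-47/9) = -94)
T = 15339 (T = -94 + 15433 = 15339)
w = -3695 (w = -((7634 + 7073) - 7317)/2 = -(14707 - 7317)/2 = -½*7390 = -3695)
T - w = 15339 - 1*(-3695) = 15339 + 3695 = 19034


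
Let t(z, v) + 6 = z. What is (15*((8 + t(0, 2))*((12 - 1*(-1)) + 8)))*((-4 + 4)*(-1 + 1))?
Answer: 0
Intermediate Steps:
t(z, v) = -6 + z
(15*((8 + t(0, 2))*((12 - 1*(-1)) + 8)))*((-4 + 4)*(-1 + 1)) = (15*((8 + (-6 + 0))*((12 - 1*(-1)) + 8)))*((-4 + 4)*(-1 + 1)) = (15*((8 - 6)*((12 + 1) + 8)))*(0*0) = (15*(2*(13 + 8)))*0 = (15*(2*21))*0 = (15*42)*0 = 630*0 = 0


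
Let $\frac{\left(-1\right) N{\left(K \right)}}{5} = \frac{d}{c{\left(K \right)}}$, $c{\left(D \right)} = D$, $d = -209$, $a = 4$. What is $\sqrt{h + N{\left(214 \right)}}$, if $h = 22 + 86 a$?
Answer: $\frac{\sqrt{16984966}}{214} \approx 19.258$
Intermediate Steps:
$h = 366$ ($h = 22 + 86 \cdot 4 = 22 + 344 = 366$)
$N{\left(K \right)} = \frac{1045}{K}$ ($N{\left(K \right)} = - 5 \left(- \frac{209}{K}\right) = \frac{1045}{K}$)
$\sqrt{h + N{\left(214 \right)}} = \sqrt{366 + \frac{1045}{214}} = \sqrt{\frac{79369}{214}} = \frac{\sqrt{16984966}}{214}$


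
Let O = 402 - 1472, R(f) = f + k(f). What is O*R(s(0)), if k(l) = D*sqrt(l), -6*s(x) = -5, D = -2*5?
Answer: -2675/3 + 5350*sqrt(30)/3 ≈ 8876.0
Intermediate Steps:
D = -10
s(x) = 5/6 (s(x) = -1/6*(-5) = 5/6)
k(l) = -10*sqrt(l)
R(f) = f - 10*sqrt(f)
O = -1070
O*R(s(0)) = -1070*(5/6 - 5*sqrt(30)/3) = -2675/3 + 5350*sqrt(30)/3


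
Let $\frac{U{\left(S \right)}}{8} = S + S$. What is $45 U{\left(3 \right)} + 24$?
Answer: $2184$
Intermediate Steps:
$U{\left(S \right)} = 16 S$ ($U{\left(S \right)} = 8 \left(S + S\right) = 8 \cdot 2 S = 16 S$)
$45 U{\left(3 \right)} + 24 = 45 \cdot 16 \cdot 3 + 24 = 45 \cdot 48 + 24 = 2160 + 24 = 2184$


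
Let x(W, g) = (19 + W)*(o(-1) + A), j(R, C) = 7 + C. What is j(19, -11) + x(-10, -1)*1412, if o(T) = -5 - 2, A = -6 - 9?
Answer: -279580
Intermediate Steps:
A = -15
o(T) = -7
x(W, g) = -418 - 22*W (x(W, g) = (19 + W)*(-7 - 15) = (19 + W)*(-22) = -418 - 22*W)
j(19, -11) + x(-10, -1)*1412 = (7 - 11) + (-418 - 22*(-10))*1412 = -4 + (-418 + 220)*1412 = -4 - 198*1412 = -4 - 279576 = -279580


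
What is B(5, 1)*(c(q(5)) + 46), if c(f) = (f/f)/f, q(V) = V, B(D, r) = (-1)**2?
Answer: 231/5 ≈ 46.200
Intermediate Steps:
B(D, r) = 1
c(f) = 1/f
B(5, 1)*(c(q(5)) + 46) = 1*(1/5 + 46) = 1*(231/5) = 231/5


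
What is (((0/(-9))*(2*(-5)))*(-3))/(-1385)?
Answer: 0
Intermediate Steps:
(((0/(-9))*(2*(-5)))*(-3))/(-1385) = (((0*(-⅑))*(-10))*(-3))*(-1/1385) = ((0*(-10))*(-3))*(-1/1385) = (0*(-3))*(-1/1385) = 0*(-1/1385) = 0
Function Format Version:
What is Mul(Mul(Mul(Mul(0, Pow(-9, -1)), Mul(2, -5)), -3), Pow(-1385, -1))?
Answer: 0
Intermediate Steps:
Mul(Mul(Mul(Mul(0, Pow(-9, -1)), Mul(2, -5)), -3), Pow(-1385, -1)) = Mul(Mul(Mul(Mul(0, Rational(-1, 9)), -10), -3), Rational(-1, 1385)) = Mul(Mul(Mul(0, -10), -3), Rational(-1, 1385)) = Mul(Mul(0, -3), Rational(-1, 1385)) = Mul(0, Rational(-1, 1385)) = 0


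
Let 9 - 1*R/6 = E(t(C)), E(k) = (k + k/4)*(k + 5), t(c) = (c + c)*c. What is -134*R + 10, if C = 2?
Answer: 97294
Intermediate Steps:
t(c) = 2*c² (t(c) = (2*c)*c = 2*c²)
E(k) = 5*k*(5 + k)/4 (E(k) = (k + k*(¼))*(5 + k) = (k + k/4)*(5 + k) = (5*k/4)*(5 + k) = 5*k*(5 + k)/4)
R = -726 (R = 54 - 15*2*2²*(5 + 2*2²)/2 = 54 - 15*2*4*(5 + 2*4)/2 = 54 - 15*8*(5 + 8)/2 = 54 - 15*8*13/2 = 54 - 6*130 = 54 - 780 = -726)
-134*R + 10 = -134*(-726) + 10 = 97284 + 10 = 97294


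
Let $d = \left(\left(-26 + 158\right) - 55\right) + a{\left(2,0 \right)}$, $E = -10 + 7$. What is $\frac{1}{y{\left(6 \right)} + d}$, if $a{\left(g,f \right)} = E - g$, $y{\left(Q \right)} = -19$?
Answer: $\frac{1}{53} \approx 0.018868$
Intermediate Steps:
$E = -3$
$a{\left(g,f \right)} = -3 - g$
$d = 72$ ($d = \left(\left(-26 + 158\right) - 55\right) - 5 = \left(132 - 55\right) - 5 = 77 - 5 = 72$)
$\frac{1}{y{\left(6 \right)} + d} = \frac{1}{-19 + 72} = \frac{1}{53}$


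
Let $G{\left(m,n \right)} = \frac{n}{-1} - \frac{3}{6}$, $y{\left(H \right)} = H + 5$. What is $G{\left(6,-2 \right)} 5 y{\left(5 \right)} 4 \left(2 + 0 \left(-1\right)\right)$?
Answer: $600$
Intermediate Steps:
$y{\left(H \right)} = 5 + H$
$G{\left(m,n \right)} = - \frac{1}{2} - n$ ($G{\left(m,n \right)} = n \left(-1\right) - \frac{1}{2} = - n - \frac{1}{2} = - \frac{1}{2} - n$)
$G{\left(6,-2 \right)} 5 y{\left(5 \right)} 4 \left(2 + 0 \left(-1\right)\right) = \left(- \frac{1}{2} - -2\right) 5 \left(5 + 5\right) 4 \left(2 + 0 \left(-1\right)\right) = \left(- \frac{1}{2} + 2\right) 5 \cdot 10 \cdot 4 \left(2 + 0\right) = \frac{3 \cdot 50 \cdot 4}{2} \cdot 2 = \frac{3}{2} \cdot 200 \cdot 2 = 300 \cdot 2 = 600$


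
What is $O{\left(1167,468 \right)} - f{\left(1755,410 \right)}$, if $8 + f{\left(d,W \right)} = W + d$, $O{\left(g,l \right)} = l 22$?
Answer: $8139$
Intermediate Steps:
$O{\left(g,l \right)} = 22 l$
$f{\left(d,W \right)} = -8 + W + d$ ($f{\left(d,W \right)} = -8 + \left(W + d\right) = -8 + W + d$)
$O{\left(1167,468 \right)} - f{\left(1755,410 \right)} = 22 \cdot 468 - \left(-8 + 410 + 1755\right) = 10296 - 2157 = 8139$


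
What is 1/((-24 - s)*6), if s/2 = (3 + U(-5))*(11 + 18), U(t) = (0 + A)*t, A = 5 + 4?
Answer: 1/14472 ≈ 6.9099e-5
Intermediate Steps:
A = 9
U(t) = 9*t (U(t) = (0 + 9)*t = 9*t)
s = -2436 (s = 2*((3 + 9*(-5))*(11 + 18)) = 2*((3 - 45)*29) = 2*(-42*29) = 2*(-1218) = -2436)
1/((-24 - s)*6) = 1/((-24 - 1*(-2436))*6) = 1/((-24 + 2436)*6) = 1/(2412*6) = 1/14472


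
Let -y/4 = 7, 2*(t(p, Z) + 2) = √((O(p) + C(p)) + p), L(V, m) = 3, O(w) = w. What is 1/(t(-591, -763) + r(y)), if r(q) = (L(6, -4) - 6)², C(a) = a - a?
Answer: 14/689 - I*√1182/689 ≈ 0.020319 - 0.049899*I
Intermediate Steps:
C(a) = 0
t(p, Z) = -2 + √2*√p/2 (t(p, Z) = -2 + √((p + 0) + p)/2 = -2 + √(p + p)/2 = -2 + √(2*p)/2 = -2 + (√2*√p)/2 = -2 + √2*√p/2)
y = -28 (y = -4*7 = -28)
r(q) = 9 (r(q) = (3 - 6)² = (-3)² = 9)
1/(t(-591, -763) + r(y)) = 1/((-2 + √2*√(-591)/2) + 9) = 1/((-2 + √2*(I*√591)/2) + 9) = 1/((-2 + I*√1182/2) + 9) = 1/(7 + I*√1182/2)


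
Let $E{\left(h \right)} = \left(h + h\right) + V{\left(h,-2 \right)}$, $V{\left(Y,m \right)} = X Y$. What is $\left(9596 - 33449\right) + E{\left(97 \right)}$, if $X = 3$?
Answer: $-23368$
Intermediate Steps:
$V{\left(Y,m \right)} = 3 Y$
$E{\left(h \right)} = 5 h$ ($E{\left(h \right)} = \left(h + h\right) + 3 h = 2 h + 3 h = 5 h$)
$\left(9596 - 33449\right) + E{\left(97 \right)} = \left(9596 - 33449\right) + 5 \cdot 97 = -23853 + 485 = -23368$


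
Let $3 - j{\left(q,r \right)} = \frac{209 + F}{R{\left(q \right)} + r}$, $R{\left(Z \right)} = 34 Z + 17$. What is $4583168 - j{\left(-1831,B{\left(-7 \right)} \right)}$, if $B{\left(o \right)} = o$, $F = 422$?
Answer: $\frac{285274521629}{62244} \approx 4.5832 \cdot 10^{6}$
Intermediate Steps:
$R{\left(Z \right)} = 17 + 34 Z$
$j{\left(q,r \right)} = 3 - \frac{631}{17 + r + 34 q}$ ($j{\left(q,r \right)} = 3 - \frac{209 + 422}{\left(17 + 34 q\right) + r} = 3 - \frac{631}{17 + r + 34 q}$)
$4583168 - j{\left(-1831,B{\left(-7 \right)} \right)} = 4583168 - \frac{-580 + 3 \left(-7\right) + 102 \left(-1831\right)}{17 - 7 + 34 \left(-1831\right)} = 4583168 - \frac{-580 - 21 - 186762}{17 - 7 - 62254} = 4583168 - \frac{1}{-62244} \left(-187363\right) = 4583168 - \left(- \frac{1}{62244}\right) \left(-187363\right) = 4583168 - \frac{187363}{62244} = \frac{285274521629}{62244}$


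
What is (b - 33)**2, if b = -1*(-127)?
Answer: 8836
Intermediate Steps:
b = 127
(b - 33)**2 = (127 - 33)**2 = 94**2 = 8836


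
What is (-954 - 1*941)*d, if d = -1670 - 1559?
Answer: 6118955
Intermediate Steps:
d = -3229
(-954 - 1*941)*d = (-954 - 1*941)*(-3229) = (-954 - 941)*(-3229) = -1895*(-3229) = 6118955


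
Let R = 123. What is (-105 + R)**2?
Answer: 324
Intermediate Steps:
(-105 + R)**2 = (-105 + 123)**2 = 18**2 = 324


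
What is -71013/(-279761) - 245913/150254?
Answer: -58126879491/42035209294 ≈ -1.3828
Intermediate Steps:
-71013/(-279761) - 245913/150254 = -71013*(-1/279761) - 245913*1/150254 = 71013/279761 - 245913/150254 = -58126879491/42035209294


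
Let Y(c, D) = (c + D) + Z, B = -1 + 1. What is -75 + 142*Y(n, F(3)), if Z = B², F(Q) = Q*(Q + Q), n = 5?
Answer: 3191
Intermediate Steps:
B = 0
F(Q) = 2*Q² (F(Q) = Q*(2*Q) = 2*Q²)
Z = 0 (Z = 0² = 0)
Y(c, D) = D + c (Y(c, D) = (c + D) + 0 = (D + c) + 0 = D + c)
-75 + 142*Y(n, F(3)) = -75 + 142*(2*3² + 5) = -75 + 142*(2*9 + 5) = -75 + 142*(18 + 5) = -75 + 142*23 = -75 + 3266 = 3191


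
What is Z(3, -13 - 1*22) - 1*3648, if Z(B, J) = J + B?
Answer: -3680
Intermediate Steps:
Z(B, J) = B + J
Z(3, -13 - 1*22) - 1*3648 = (3 + (-13 - 1*22)) - 1*3648 = (3 + (-13 - 22)) - 3648 = (3 - 35) - 3648 = -32 - 3648 = -3680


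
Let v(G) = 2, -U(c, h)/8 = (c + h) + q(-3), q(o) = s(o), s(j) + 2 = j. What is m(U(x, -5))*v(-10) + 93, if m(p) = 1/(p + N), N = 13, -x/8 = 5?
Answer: 38411/413 ≈ 93.005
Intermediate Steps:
s(j) = -2 + j
q(o) = -2 + o
x = -40 (x = -8*5 = -40)
U(c, h) = 40 - 8*c - 8*h (U(c, h) = -8*((c + h) + (-2 - 3)) = -8*((c + h) - 5) = -8*(-5 + c + h) = 40 - 8*c - 8*h)
m(p) = 1/(13 + p) (m(p) = 1/(p + 13) = 1/(13 + p))
m(U(x, -5))*v(-10) + 93 = 2/(13 + (40 - 8*(-40) - 8*(-5))) + 93 = 2/(13 + (40 + 320 + 40)) + 93 = 2/(13 + 400) + 93 = 2/413 + 93 = 38411/413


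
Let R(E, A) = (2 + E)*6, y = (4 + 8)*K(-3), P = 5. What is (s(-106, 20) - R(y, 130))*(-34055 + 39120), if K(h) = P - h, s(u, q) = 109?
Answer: -2426135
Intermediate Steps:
K(h) = 5 - h
y = 96 (y = (4 + 8)*(5 - 1*(-3)) = 12*(5 + 3) = 12*8 = 96)
R(E, A) = 12 + 6*E
(s(-106, 20) - R(y, 130))*(-34055 + 39120) = (109 - (12 + 6*96))*(-34055 + 39120) = (109 - (12 + 576))*5065 = (109 - 1*588)*5065 = (109 - 588)*5065 = -479*5065 = -2426135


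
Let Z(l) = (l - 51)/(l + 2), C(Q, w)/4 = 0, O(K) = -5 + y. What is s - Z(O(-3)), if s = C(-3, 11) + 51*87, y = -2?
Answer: 22127/5 ≈ 4425.4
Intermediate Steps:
O(K) = -7 (O(K) = -5 - 2 = -7)
C(Q, w) = 0 (C(Q, w) = 4*0 = 0)
Z(l) = (-51 + l)/(2 + l)
s = 4437 (s = 0 + 51*87 = 0 + 4437 = 4437)
s - Z(O(-3)) = 4437 - (-51 - 7)/(2 - 7) = 4437 - (-58)/(-5) = 4437 - (-1)*(-58)/5 = 4437 - 1*58/5 = 4437 - 58/5 = 22127/5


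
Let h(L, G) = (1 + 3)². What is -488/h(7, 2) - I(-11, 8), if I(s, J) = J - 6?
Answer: -65/2 ≈ -32.500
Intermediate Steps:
I(s, J) = -6 + J
h(L, G) = 16 (h(L, G) = 4² = 16)
-488/h(7, 2) - I(-11, 8) = -488/16 - (-6 + 8) = -488*1/16 - 1*2 = -61/2 - 2 = -65/2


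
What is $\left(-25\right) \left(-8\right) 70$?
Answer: $14000$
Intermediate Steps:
$\left(-25\right) \left(-8\right) 70 = 200 \cdot 70 = 14000$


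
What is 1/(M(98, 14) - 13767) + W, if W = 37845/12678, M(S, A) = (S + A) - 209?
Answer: 87445067/29294632 ≈ 2.9850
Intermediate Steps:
M(S, A) = -209 + A + S (M(S, A) = (A + S) - 209 = -209 + A + S)
W = 12615/4226 (W = 37845*(1/12678) = 12615/4226 ≈ 2.9851)
1/(M(98, 14) - 13767) + W = 1/((-209 + 14 + 98) - 13767) + 12615/4226 = 1/(-97 - 13767) + 12615/4226 = 1/(-13864) + 12615/4226 = -1/13864 + 12615/4226 = 87445067/29294632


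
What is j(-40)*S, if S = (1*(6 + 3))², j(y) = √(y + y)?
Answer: 324*I*√5 ≈ 724.49*I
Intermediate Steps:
j(y) = √2*√y (j(y) = √(2*y) = √2*√y)
S = 81 (S = (1*9)² = 9² = 81)
j(-40)*S = (√2*√(-40))*81 = (√2*(2*I*√10))*81 = (4*I*√5)*81 = 324*I*√5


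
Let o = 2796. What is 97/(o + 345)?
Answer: 97/3141 ≈ 0.030882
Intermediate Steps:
97/(o + 345) = 97/(2796 + 345) = 97/3141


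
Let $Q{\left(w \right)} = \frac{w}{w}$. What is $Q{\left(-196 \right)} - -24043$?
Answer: $24044$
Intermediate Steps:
$Q{\left(w \right)} = 1$
$Q{\left(-196 \right)} - -24043 = 1 - -24043 = 1 + 24043 = 24044$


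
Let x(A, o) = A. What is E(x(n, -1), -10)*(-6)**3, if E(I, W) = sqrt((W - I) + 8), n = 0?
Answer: -216*I*sqrt(2) ≈ -305.47*I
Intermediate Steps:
E(I, W) = sqrt(8 + W - I)
E(x(n, -1), -10)*(-6)**3 = sqrt(8 - 10 - 1*0)*(-6)**3 = sqrt(8 - 10 + 0)*(-216) = sqrt(-2)*(-216) = (I*sqrt(2))*(-216) = -216*I*sqrt(2)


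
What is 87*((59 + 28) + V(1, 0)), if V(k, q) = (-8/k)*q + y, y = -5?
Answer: 7134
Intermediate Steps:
V(k, q) = -5 - 8*q/k (V(k, q) = (-8/k)*q - 5 = -8*q/k - 5 = -5 - 8*q/k)
87*((59 + 28) + V(1, 0)) = 87*((59 + 28) + (-5 - 8*0/1)) = 87*(87 + (-5 - 8*0*1)) = 87*(87 + (-5 + 0)) = 87*(87 - 5) = 87*82 = 7134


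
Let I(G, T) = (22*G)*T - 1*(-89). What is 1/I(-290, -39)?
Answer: 1/248909 ≈ 4.0175e-6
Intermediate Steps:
I(G, T) = 89 + 22*G*T (I(G, T) = 22*G*T + 89 = 89 + 22*G*T)
1/I(-290, -39) = 1/(89 + 22*(-290)*(-39)) = 1/(89 + 248820) = 1/248909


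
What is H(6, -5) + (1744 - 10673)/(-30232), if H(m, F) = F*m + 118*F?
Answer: -18734911/30232 ≈ -619.71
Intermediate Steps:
H(m, F) = 118*F + F*m
H(6, -5) + (1744 - 10673)/(-30232) = -5*(118 + 6) + (1744 - 10673)/(-30232) = -5*124 - 8929*(-1/30232) = -620 + 8929/30232 = -18734911/30232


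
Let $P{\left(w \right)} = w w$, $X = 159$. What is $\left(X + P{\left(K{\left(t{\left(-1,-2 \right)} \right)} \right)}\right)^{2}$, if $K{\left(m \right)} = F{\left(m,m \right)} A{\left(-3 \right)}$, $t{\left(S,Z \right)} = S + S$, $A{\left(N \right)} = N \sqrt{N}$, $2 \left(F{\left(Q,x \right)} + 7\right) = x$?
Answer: $2461761$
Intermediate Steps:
$F{\left(Q,x \right)} = -7 + \frac{x}{2}$
$A{\left(N \right)} = N^{\frac{3}{2}}$
$t{\left(S,Z \right)} = 2 S$
$K{\left(m \right)} = - 3 i \sqrt{3} \left(-7 + \frac{m}{2}\right)$ ($K{\left(m \right)} = \left(-7 + \frac{m}{2}\right) \left(-3\right)^{\frac{3}{2}} = \left(-7 + \frac{m}{2}\right) \left(- 3 i \sqrt{3}\right) = - 3 i \sqrt{3} \left(-7 + \frac{m}{2}\right)$)
$P{\left(w \right)} = w^{2}$
$\left(X + P{\left(K{\left(t{\left(-1,-2 \right)} \right)} \right)}\right)^{2} = \left(159 + \left(\frac{3 i \sqrt{3} \left(14 - 2 \left(-1\right)\right)}{2}\right)^{2}\right)^{2} = \left(159 + \left(\frac{3 i \sqrt{3} \left(14 - -2\right)}{2}\right)^{2}\right)^{2} = \left(159 + \left(\frac{3 i \sqrt{3} \left(14 + 2\right)}{2}\right)^{2}\right)^{2} = \left(159 + \left(\frac{3}{2} i \sqrt{3} \cdot 16\right)^{2}\right)^{2} = \left(159 + \left(24 i \sqrt{3}\right)^{2}\right)^{2} = \left(159 - 1728\right)^{2} = \left(-1569\right)^{2} = 2461761$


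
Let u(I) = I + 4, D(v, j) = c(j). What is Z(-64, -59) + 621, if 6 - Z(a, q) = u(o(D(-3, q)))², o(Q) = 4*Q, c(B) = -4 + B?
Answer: -60877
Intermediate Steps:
D(v, j) = -4 + j
u(I) = 4 + I
Z(a, q) = 6 - (-12 + 4*q)² (Z(a, q) = 6 - (4 + 4*(-4 + q))² = 6 - (4 + (-16 + 4*q))² = 6 - (-12 + 4*q)²)
Z(-64, -59) + 621 = (6 - 16*(-3 - 59)²) + 621 = (6 - 16*(-62)²) + 621 = (6 - 16*3844) + 621 = (6 - 61504) + 621 = -61498 + 621 = -60877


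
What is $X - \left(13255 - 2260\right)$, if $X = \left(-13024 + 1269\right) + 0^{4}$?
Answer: $-22750$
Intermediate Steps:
$X = -11755$ ($X = -11755 + 0 = -11755$)
$X - \left(13255 - 2260\right) = -11755 - \left(13255 - 2260\right) = -11755 - 10995 = -22750$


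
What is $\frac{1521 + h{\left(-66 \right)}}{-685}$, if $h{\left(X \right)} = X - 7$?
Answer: $- \frac{1448}{685} \approx -2.1139$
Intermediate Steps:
$h{\left(X \right)} = -7 + X$
$\frac{1521 + h{\left(-66 \right)}}{-685} = \frac{1521 - 73}{-685} = \left(1521 - 73\right) \left(- \frac{1}{685}\right) = 1448 \left(- \frac{1}{685}\right) = - \frac{1448}{685}$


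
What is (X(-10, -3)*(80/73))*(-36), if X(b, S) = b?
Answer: 28800/73 ≈ 394.52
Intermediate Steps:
(X(-10, -3)*(80/73))*(-36) = -800/73*(-36) = 28800/73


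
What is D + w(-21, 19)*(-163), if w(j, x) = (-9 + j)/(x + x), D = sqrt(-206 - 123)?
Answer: 2445/19 + I*sqrt(329) ≈ 128.68 + 18.138*I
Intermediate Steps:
D = I*sqrt(329) (D = sqrt(-329) = I*sqrt(329) ≈ 18.138*I)
w(j, x) = (-9 + j)/(2*x) (w(j, x) = (-9 + j)/((2*x)) = (-9 + j)*(1/(2*x)) = (-9 + j)/(2*x))
D + w(-21, 19)*(-163) = I*sqrt(329) + ((1/2)*(-9 - 21)/19)*(-163) = I*sqrt(329) + ((1/2)*(1/19)*(-30))*(-163) = I*sqrt(329) - 15/19*(-163) = I*sqrt(329) + 2445/19 = 2445/19 + I*sqrt(329)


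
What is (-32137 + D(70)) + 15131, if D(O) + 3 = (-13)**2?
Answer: -16840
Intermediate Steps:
D(O) = 166 (D(O) = -3 + (-13)**2 = -3 + 169 = 166)
(-32137 + D(70)) + 15131 = (-32137 + 166) + 15131 = -31971 + 15131 = -16840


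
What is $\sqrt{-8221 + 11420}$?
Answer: $\sqrt{3199} \approx 56.56$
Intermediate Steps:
$\sqrt{-8221 + 11420} = \sqrt{3199}$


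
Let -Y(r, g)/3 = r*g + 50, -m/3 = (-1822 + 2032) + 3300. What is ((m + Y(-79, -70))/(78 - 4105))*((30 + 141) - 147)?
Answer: 654480/4027 ≈ 162.52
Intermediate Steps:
m = -10530 (m = -3*((-1822 + 2032) + 3300) = -3*(210 + 3300) = -3*3510 = -10530)
Y(r, g) = -150 - 3*g*r (Y(r, g) = -3*(r*g + 50) = -3*(g*r + 50) = -3*(50 + g*r) = -150 - 3*g*r)
((m + Y(-79, -70))/(78 - 4105))*((30 + 141) - 147) = ((-10530 + (-150 - 3*(-70)*(-79)))/(78 - 4105))*((30 + 141) - 147) = ((-10530 + (-150 - 16590))/(-4027))*(171 - 147) = ((-10530 - 16740)*(-1/4027))*24 = -27270*(-1/4027)*24 = (27270/4027)*24 = 654480/4027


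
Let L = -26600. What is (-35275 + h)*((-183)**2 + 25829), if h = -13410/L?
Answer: -20924125457/10 ≈ -2.0924e+9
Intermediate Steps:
h = 1341/2660 (h = -13410/(-26600) = -13410*(-1/26600) = 1341/2660 ≈ 0.50414)
(-35275 + h)*((-183)**2 + 25829) = (-35275 + 1341/2660)*((-183)**2 + 25829) = -93830159*(33489 + 25829)/2660 = -93830159/2660*59318 = -20924125457/10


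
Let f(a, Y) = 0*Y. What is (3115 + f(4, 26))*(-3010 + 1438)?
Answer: -4896780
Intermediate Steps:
f(a, Y) = 0
(3115 + f(4, 26))*(-3010 + 1438) = (3115 + 0)*(-3010 + 1438) = 3115*(-1572) = -4896780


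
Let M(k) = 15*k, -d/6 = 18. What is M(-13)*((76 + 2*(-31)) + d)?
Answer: 18330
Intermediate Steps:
d = -108 (d = -6*18 = -108)
M(-13)*((76 + 2*(-31)) + d) = (15*(-13))*((76 + 2*(-31)) - 108) = -195*((76 - 62) - 108) = -195*(14 - 108) = -195*(-94) = 18330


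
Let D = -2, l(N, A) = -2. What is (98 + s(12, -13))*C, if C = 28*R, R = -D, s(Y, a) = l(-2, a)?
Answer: 5376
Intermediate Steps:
s(Y, a) = -2
R = 2 (R = -1*(-2) = 2)
C = 56 (C = 28*2 = 56)
(98 + s(12, -13))*C = (98 - 2)*56 = 96*56 = 5376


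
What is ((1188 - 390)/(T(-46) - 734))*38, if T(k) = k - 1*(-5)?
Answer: -30324/775 ≈ -39.128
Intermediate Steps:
T(k) = 5 + k (T(k) = k + 5 = 5 + k)
((1188 - 390)/(T(-46) - 734))*38 = ((1188 - 390)/((5 - 46) - 734))*38 = (798/(-41 - 734))*38 = (798/(-775))*38 = (798*(-1/775))*38 = -798/775*38 = -30324/775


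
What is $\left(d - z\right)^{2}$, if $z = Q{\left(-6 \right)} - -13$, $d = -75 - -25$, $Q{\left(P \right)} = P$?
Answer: $3249$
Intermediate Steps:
$d = -50$ ($d = -75 + 25 = -50$)
$z = 7$ ($z = -6 - -13 = -6 + 13 = 7$)
$\left(d - z\right)^{2} = \left(-50 - 7\right)^{2} = \left(-57\right)^{2} = 3249$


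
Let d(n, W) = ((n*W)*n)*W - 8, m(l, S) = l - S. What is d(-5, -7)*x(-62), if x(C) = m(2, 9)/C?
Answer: 8519/62 ≈ 137.40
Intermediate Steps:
d(n, W) = -8 + W**2*n**2 (d(n, W) = ((W*n)*n)*W - 8 = (W*n**2)*W - 8 = W**2*n**2 - 8 = -8 + W**2*n**2)
x(C) = -7/C (x(C) = (2 - 1*9)/C = (2 - 9)/C = -7/C)
d(-5, -7)*x(-62) = (-8 + (-7)**2*(-5)**2)*(-7/(-62)) = (-8 + 49*25)*(-7*(-1/62)) = (-8 + 1225)*(7/62) = 1217*(7/62) = 8519/62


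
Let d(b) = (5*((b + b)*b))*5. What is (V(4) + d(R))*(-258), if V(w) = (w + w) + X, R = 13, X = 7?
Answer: -2183970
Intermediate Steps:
d(b) = 50*b**2 (d(b) = (5*((2*b)*b))*5 = (5*(2*b**2))*5 = (10*b**2)*5 = 50*b**2)
V(w) = 7 + 2*w (V(w) = (w + w) + 7 = 2*w + 7 = 7 + 2*w)
(V(4) + d(R))*(-258) = ((7 + 2*4) + 50*13**2)*(-258) = ((7 + 8) + 50*169)*(-258) = (15 + 8450)*(-258) = 8465*(-258) = -2183970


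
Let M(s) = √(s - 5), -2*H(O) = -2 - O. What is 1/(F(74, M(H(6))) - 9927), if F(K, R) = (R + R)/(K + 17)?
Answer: -82205487/816053869453 - 182*I/816053869453 ≈ -0.00010074 - 2.2302e-10*I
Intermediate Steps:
H(O) = 1 + O/2 (H(O) = -(-2 - O)/2 = 1 + O/2)
M(s) = √(-5 + s)
F(K, R) = 2*R/(17 + K) (F(K, R) = (2*R)/(17 + K) = 2*R/(17 + K))
1/(F(74, M(H(6))) - 9927) = 1/(2*√(-5 + (1 + (½)*6))/(17 + 74) - 9927) = 1/(2*√(-5 + (1 + 3))/91 - 9927) = 1/(2*√(-5 + 4)*(1/91) - 9927) = 1/(2*√(-1)*(1/91) - 9927) = 1/(2*I*(1/91) - 9927) = 1/(2*I/91 - 9927) = 1/(-9927 + 2*I/91) = 8281*(-9927 - 2*I/91)/816053869453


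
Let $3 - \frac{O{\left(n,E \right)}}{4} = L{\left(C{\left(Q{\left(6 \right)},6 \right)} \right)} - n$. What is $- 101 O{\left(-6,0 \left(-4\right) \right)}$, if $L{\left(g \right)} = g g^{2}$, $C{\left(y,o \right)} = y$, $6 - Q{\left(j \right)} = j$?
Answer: $1212$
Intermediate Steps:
$Q{\left(j \right)} = 6 - j$
$L{\left(g \right)} = g^{3}$
$O{\left(n,E \right)} = 12 + 4 n$ ($O{\left(n,E \right)} = 12 - 4 \left(\left(6 - 6\right)^{3} - n\right) = 12 - 4 \left(0^{3} - n\right) = 12 - 4 \left(0 - n\right) = 12 - 4 \left(- n\right) = 12 + 4 n$)
$- 101 O{\left(-6,0 \left(-4\right) \right)} = - 101 \left(12 + 4 \left(-6\right)\right) = - 101 \left(12 - 24\right) = \left(-101\right) \left(-12\right) = 1212$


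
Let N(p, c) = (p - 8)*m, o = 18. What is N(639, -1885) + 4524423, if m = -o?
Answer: 4513065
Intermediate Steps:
m = -18 (m = -1*18 = -18)
N(p, c) = 144 - 18*p (N(p, c) = (p - 8)*(-18) = (-8 + p)*(-18) = 144 - 18*p)
N(639, -1885) + 4524423 = (144 - 18*639) + 4524423 = (144 - 11502) + 4524423 = -11358 + 4524423 = 4513065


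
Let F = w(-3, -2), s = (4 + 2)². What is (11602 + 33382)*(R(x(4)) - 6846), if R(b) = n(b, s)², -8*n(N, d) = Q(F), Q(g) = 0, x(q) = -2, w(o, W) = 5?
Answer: -307960464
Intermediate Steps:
s = 36 (s = 6² = 36)
F = 5
n(N, d) = 0 (n(N, d) = -⅛*0 = 0)
R(b) = 0 (R(b) = 0² = 0)
(11602 + 33382)*(R(x(4)) - 6846) = (11602 + 33382)*(0 - 6846) = 44984*(-6846) = -307960464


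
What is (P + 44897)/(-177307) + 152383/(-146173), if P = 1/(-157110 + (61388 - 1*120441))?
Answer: -7259034932633033/5602403711842093 ≈ -1.2957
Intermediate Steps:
P = -1/216163 (P = 1/(-157110 + (61388 - 120441)) = 1/(-157110 - 59053) = 1/(-216163) = -1/216163 ≈ -4.6261e-6)
(P + 44897)/(-177307) + 152383/(-146173) = (-1/216163 + 44897)/(-177307) + 152383/(-146173) = (9705070210/216163)*(-1/177307) + 152383*(-1/146173) = -9705070210/38327213041 - 152383/146173 = -7259034932633033/5602403711842093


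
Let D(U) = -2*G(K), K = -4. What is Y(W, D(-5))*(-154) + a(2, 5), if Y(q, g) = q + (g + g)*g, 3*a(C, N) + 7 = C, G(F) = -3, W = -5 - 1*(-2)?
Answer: -31883/3 ≈ -10628.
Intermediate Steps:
W = -3 (W = -5 + 2 = -3)
a(C, N) = -7/3 + C/3
D(U) = 6 (D(U) = -2*(-3) = 6)
Y(q, g) = q + 2*g² (Y(q, g) = q + (2*g)*g = q + 2*g²)
Y(W, D(-5))*(-154) + a(2, 5) = (-3 + 2*6²)*(-154) + (-7/3 + (⅓)*2) = (-3 + 2*36)*(-154) + (-7/3 + ⅔) = (-3 + 72)*(-154) - 5/3 = 69*(-154) - 5/3 = -10626 - 5/3 = -31883/3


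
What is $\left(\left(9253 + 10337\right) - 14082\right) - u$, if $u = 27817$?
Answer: $-22309$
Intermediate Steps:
$\left(\left(9253 + 10337\right) - 14082\right) - u = \left(\left(9253 + 10337\right) - 14082\right) - 27817 = \left(19590 - 14082\right) - 27817 = 5508 - 27817 = -22309$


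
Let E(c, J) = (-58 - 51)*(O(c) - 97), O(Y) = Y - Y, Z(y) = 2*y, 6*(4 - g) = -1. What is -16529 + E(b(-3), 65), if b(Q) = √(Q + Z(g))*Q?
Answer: -5956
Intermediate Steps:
g = 25/6 (g = 4 - ⅙*(-1) = 4 + ⅙ = 25/6 ≈ 4.1667)
O(Y) = 0
b(Q) = Q*√(25/3 + Q) (b(Q) = √(Q + 2*(25/6))*Q = √(Q + 25/3)*Q = √(25/3 + Q)*Q = Q*√(25/3 + Q))
E(c, J) = 10573 (E(c, J) = (-58 - 51)*(0 - 97) = -109*(-97) = 10573)
-16529 + E(b(-3), 65) = -16529 + 10573 = -5956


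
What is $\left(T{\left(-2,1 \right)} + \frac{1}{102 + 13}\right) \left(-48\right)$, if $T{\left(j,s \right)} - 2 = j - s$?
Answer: $\frac{5472}{115} \approx 47.583$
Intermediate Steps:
$T{\left(j,s \right)} = 2 + j - s$ ($T{\left(j,s \right)} = 2 + \left(j - s\right) = 2 + j - s$)
$\left(T{\left(-2,1 \right)} + \frac{1}{102 + 13}\right) \left(-48\right) = \left(\left(2 - 2 - 1\right) + \frac{1}{102 + 13}\right) \left(-48\right) = \left(\left(2 - 2 - 1\right) + \frac{1}{115}\right) \left(-48\right) = \left(-1 + \frac{1}{115}\right) \left(-48\right) = \left(- \frac{114}{115}\right) \left(-48\right) = \frac{5472}{115}$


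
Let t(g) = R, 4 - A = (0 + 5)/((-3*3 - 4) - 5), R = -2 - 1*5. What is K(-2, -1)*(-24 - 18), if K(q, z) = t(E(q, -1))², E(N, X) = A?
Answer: -2058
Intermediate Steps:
R = -7 (R = -2 - 5 = -7)
A = 77/18 (A = 4 - (0 + 5)/((-3*3 - 4) - 5) = 4 - 5/((-9 - 4) - 5) = 4 - 5/(-13 - 5) = 4 - 5/(-18) = 4 - 5*(-1)/18 = 4 - 1*(-5/18) = 4 + 5/18 = 77/18 ≈ 4.2778)
E(N, X) = 77/18
t(g) = -7
K(q, z) = 49 (K(q, z) = (-7)² = 49)
K(-2, -1)*(-24 - 18) = 49*(-24 - 18) = 49*(-42) = -2058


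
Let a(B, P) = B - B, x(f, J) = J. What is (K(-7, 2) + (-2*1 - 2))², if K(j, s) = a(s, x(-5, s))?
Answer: 16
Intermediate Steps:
a(B, P) = 0
K(j, s) = 0
(K(-7, 2) + (-2*1 - 2))² = (0 + (-2*1 - 2))² = (0 + (-2 - 2))² = (0 - 4)² = (-4)² = 16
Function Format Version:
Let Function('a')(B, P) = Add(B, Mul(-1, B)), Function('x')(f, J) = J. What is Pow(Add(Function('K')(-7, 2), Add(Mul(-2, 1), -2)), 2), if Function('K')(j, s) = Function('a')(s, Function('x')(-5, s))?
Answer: 16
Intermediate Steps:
Function('a')(B, P) = 0
Function('K')(j, s) = 0
Pow(Add(Function('K')(-7, 2), Add(Mul(-2, 1), -2)), 2) = Pow(Add(0, Add(Mul(-2, 1), -2)), 2) = Pow(Add(0, Add(-2, -2)), 2) = Pow(Add(0, -4), 2) = Pow(-4, 2) = 16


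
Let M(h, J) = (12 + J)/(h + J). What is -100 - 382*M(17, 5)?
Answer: -4347/11 ≈ -395.18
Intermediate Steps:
M(h, J) = (12 + J)/(J + h)
-100 - 382*M(17, 5) = -100 - 382*(12 + 5)/(5 + 17) = -100 - 382*17/22 = -100 - 3247/11 = -4347/11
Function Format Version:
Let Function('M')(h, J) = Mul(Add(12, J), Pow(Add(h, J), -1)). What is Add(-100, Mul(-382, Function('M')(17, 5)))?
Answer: Rational(-4347, 11) ≈ -395.18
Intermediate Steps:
Function('M')(h, J) = Mul(Pow(Add(J, h), -1), Add(12, J)) (Function('M')(h, J) = Mul(Add(12, J), Pow(Add(J, h), -1)) = Mul(Pow(Add(J, h), -1), Add(12, J)))
Add(-100, Mul(-382, Function('M')(17, 5))) = Add(-100, Mul(-382, Mul(Pow(Add(5, 17), -1), Add(12, 5)))) = Add(-100, Mul(-382, Mul(Pow(22, -1), 17))) = Add(-100, Mul(-382, Mul(Rational(1, 22), 17))) = Add(-100, Mul(-382, Rational(17, 22))) = Add(-100, Rational(-3247, 11)) = Rational(-4347, 11)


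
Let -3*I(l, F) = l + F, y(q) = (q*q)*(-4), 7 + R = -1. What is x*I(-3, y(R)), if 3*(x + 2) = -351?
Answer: -30821/3 ≈ -10274.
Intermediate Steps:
R = -8 (R = -7 - 1 = -8)
y(q) = -4*q² (y(q) = q²*(-4) = -4*q²)
I(l, F) = -F/3 - l/3 (I(l, F) = -(l + F)/3 = -(F + l)/3 = -F/3 - l/3)
x = -119 (x = -2 + (⅓)*(-351) = -2 - 117 = -119)
x*I(-3, y(R)) = -119*(-(-4)*(-8)²/3 - ⅓*(-3)) = -119*(-(-4)*64/3 + 1) = -119*(-⅓*(-256) + 1) = -119*(256/3 + 1) = -119*259/3 = -30821/3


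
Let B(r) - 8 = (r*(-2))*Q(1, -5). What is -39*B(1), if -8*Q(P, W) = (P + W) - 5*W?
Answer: -2067/4 ≈ -516.75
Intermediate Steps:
Q(P, W) = W/2 - P/8 (Q(P, W) = -((P + W) - 5*W)/8 = -(P - 4*W)/8 = W/2 - P/8)
B(r) = 8 + 21*r/4 (B(r) = 8 + (r*(-2))*((1/2)*(-5) - 1/8*1) = 8 + (-2*r)*(-5/2 - 1/8) = 8 - 2*r*(-21/8) = 8 + 21*r/4)
-39*B(1) = -39*(8 + (21/4)*1) = -39*(8 + 21/4) = -39*53/4 = -2067/4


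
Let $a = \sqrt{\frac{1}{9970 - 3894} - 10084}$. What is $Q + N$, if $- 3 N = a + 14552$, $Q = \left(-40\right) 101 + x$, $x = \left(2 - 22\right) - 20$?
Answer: $- \frac{26792}{3} - \frac{i \sqrt{1899381873}}{1302} \approx -8930.7 - 33.473 i$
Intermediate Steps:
$a = \frac{i \sqrt{1899381873}}{434}$ ($a = \sqrt{\frac{1}{6076} - 10084} = \sqrt{- \frac{61270383}{6076}} = \frac{i \sqrt{1899381873}}{434} \approx 100.42 i$)
$x = -40$ ($x = -20 - 20 = -40$)
$Q = -4080$ ($Q = \left(-40\right) 101 - 40 = -4040 - 40 = -4080$)
$N = - \frac{14552}{3} - \frac{i \sqrt{1899381873}}{1302}$ ($N = - \frac{\frac{i \sqrt{1899381873}}{434} + 14552}{3} = - \frac{14552 + \frac{i \sqrt{1899381873}}{434}}{3} = - \frac{14552}{3} - \frac{i \sqrt{1899381873}}{1302} \approx -4850.7 - 33.473 i$)
$Q + N = -4080 - \left(\frac{14552}{3} + \frac{i \sqrt{1899381873}}{1302}\right) = - \frac{26792}{3} - \frac{i \sqrt{1899381873}}{1302}$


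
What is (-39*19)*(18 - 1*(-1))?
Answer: -14079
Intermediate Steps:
(-39*19)*(18 - 1*(-1)) = -741*(18 + 1) = -741*19 = -14079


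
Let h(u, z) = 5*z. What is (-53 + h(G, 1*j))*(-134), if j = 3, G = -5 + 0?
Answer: 5092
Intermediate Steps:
G = -5
(-53 + h(G, 1*j))*(-134) = (-53 + 5*(1*3))*(-134) = (-53 + 5*3)*(-134) = (-53 + 15)*(-134) = -38*(-134) = 5092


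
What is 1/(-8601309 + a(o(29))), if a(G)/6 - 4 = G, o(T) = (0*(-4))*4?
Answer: -1/8601285 ≈ -1.1626e-7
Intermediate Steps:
o(T) = 0 (o(T) = 0*4 = 0)
a(G) = 24 + 6*G
1/(-8601309 + a(o(29))) = 1/(-8601309 + (24 + 6*0)) = 1/(-8601309 + (24 + 0)) = 1/(-8601309 + 24) = 1/(-8601285) = -1/8601285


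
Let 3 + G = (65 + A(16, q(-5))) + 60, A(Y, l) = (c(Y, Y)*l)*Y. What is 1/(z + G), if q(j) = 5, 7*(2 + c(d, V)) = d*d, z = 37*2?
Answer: 7/20732 ≈ 0.00033764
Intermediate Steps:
z = 74
c(d, V) = -2 + d²/7 (c(d, V) = -2 + (d*d)/7 = -2 + d²/7)
A(Y, l) = Y*l*(-2 + Y²/7) (A(Y, l) = ((-2 + Y²/7)*l)*Y = (l*(-2 + Y²/7))*Y = Y*l*(-2 + Y²/7))
G = 20214/7 (G = -3 + ((65 + (⅐)*16*5*(-14 + 16²)) + 60) = -3 + ((65 + (⅐)*16*5*(-14 + 256)) + 60) = -3 + ((65 + (⅐)*16*5*242) + 60) = -3 + ((65 + 19360/7) + 60) = -3 + (19815/7 + 60) = -3 + 20235/7 = 20214/7 ≈ 2887.7)
1/(z + G) = 1/(74 + 20214/7) = 1/(20732/7) = 7/20732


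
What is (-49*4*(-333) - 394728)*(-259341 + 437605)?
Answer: -58730857440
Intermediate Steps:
(-49*4*(-333) - 394728)*(-259341 + 437605) = (-196*(-333) - 394728)*178264 = (65268 - 394728)*178264 = -329460*178264 = -58730857440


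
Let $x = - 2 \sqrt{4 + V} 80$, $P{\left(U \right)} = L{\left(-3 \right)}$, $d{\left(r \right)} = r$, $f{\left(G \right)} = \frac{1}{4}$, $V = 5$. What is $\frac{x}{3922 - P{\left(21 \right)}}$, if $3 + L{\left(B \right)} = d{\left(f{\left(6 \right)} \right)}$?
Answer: $- \frac{640}{5233} \approx -0.1223$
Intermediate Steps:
$f{\left(G \right)} = \frac{1}{4}$
$L{\left(B \right)} = - \frac{11}{4}$ ($L{\left(B \right)} = -3 + \frac{1}{4} = - \frac{11}{4}$)
$P{\left(U \right)} = - \frac{11}{4}$
$x = -480$ ($x = - 2 \sqrt{4 + 5} \cdot 80 = - 2 \sqrt{9} \cdot 80 = - 2 \cdot 3 \cdot 80 = \left(-2\right) 240 = -480$)
$\frac{x}{3922 - P{\left(21 \right)}} = - \frac{480}{3922 - - \frac{11}{4}} = - \frac{480}{3922 + \frac{11}{4}} = - \frac{480}{\frac{15699}{4}} = \left(-480\right) \frac{4}{15699} = - \frac{640}{5233}$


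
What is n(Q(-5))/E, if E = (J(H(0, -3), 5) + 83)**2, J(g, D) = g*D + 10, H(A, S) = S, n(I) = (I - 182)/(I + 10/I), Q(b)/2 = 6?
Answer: -85/39039 ≈ -0.0021773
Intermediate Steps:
Q(b) = 12 (Q(b) = 2*6 = 12)
n(I) = (-182 + I)/(I + 10/I)
J(g, D) = 10 + D*g (J(g, D) = D*g + 10 = 10 + D*g)
E = 6084 (E = ((10 + 5*(-3)) + 83)**2 = ((10 - 15) + 83)**2 = (-5 + 83)**2 = 78**2 = 6084)
n(Q(-5))/E = (12*(-182 + 12)/(10 + 12**2))/6084 = (12*(-170)/(10 + 144))*(1/6084) = (12*(-170)/154)*(1/6084) = (12*(1/154)*(-170))*(1/6084) = -1020/77*1/6084 = -85/39039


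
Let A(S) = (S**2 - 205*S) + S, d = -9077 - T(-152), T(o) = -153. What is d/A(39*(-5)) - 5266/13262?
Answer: -13896611/27153945 ≈ -0.51177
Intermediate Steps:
d = -8924 (d = -9077 - 1*(-153) = -9077 + 153 = -8924)
A(S) = S**2 - 204*S
d/A(39*(-5)) - 5266/13262 = -8924*(-1/(195*(-204 + 39*(-5)))) - 5266/13262 = -8924*(-1/(195*(-204 - 195))) - 5266*1/13262 = -8924/((-195*(-399))) - 2633/6631 = -8924/77805 - 2633/6631 = -13896611/27153945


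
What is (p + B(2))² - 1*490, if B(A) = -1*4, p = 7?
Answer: -481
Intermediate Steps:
B(A) = -4
(p + B(2))² - 1*490 = (7 - 4)² - 1*490 = 3² - 490 = 9 - 490 = -481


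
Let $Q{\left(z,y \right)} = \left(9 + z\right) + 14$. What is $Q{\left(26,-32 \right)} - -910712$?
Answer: $910761$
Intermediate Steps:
$Q{\left(z,y \right)} = 23 + z$
$Q{\left(26,-32 \right)} - -910712 = \left(23 + 26\right) - -910712 = 49 + 910712 = 910761$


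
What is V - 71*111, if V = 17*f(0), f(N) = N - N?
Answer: -7881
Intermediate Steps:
f(N) = 0
V = 0 (V = 17*0 = 0)
V - 71*111 = 0 - 71*111 = 0 - 7881 = -7881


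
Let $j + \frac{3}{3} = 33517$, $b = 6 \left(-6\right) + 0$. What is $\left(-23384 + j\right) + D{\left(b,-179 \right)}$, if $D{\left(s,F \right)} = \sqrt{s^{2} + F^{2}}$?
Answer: $10132 + \sqrt{33337} \approx 10315.0$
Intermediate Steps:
$b = -36$ ($b = -36 + 0 = -36$)
$j = 33516$ ($j = -1 + 33517 = 33516$)
$D{\left(s,F \right)} = \sqrt{F^{2} + s^{2}}$
$\left(-23384 + j\right) + D{\left(b,-179 \right)} = \left(-23384 + 33516\right) + \sqrt{\left(-179\right)^{2} + \left(-36\right)^{2}} = 10132 + \sqrt{32041 + 1296} = 10132 + \sqrt{33337}$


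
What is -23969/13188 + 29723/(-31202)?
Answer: -569933831/205745988 ≈ -2.7701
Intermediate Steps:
-23969/13188 + 29723/(-31202) = -23969*1/13188 + 29723*(-1/31202) = -23969/13188 - 29723/31202 = -569933831/205745988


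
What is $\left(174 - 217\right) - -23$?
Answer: $-20$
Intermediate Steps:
$\left(174 - 217\right) - -23 = \left(174 - 217\right) + 23 = -43 + 23 = -20$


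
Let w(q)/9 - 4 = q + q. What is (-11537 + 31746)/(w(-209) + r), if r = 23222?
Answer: 20209/19496 ≈ 1.0366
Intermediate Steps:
w(q) = 36 + 18*q (w(q) = 36 + 9*(q + q) = 36 + 9*(2*q) = 36 + 18*q)
(-11537 + 31746)/(w(-209) + r) = (-11537 + 31746)/((36 + 18*(-209)) + 23222) = 20209/((36 - 3762) + 23222) = 20209/(-3726 + 23222) = 20209/19496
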